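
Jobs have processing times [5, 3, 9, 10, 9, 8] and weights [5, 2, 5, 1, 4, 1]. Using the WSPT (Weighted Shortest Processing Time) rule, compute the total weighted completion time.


Compute p/w ratios and sort ascending (WSPT): [(5, 5), (3, 2), (9, 5), (9, 4), (8, 1), (10, 1)]
Compute weighted completion times:
  Job (p=5,w=5): C=5, w*C=5*5=25
  Job (p=3,w=2): C=8, w*C=2*8=16
  Job (p=9,w=5): C=17, w*C=5*17=85
  Job (p=9,w=4): C=26, w*C=4*26=104
  Job (p=8,w=1): C=34, w*C=1*34=34
  Job (p=10,w=1): C=44, w*C=1*44=44
Total weighted completion time = 308

308


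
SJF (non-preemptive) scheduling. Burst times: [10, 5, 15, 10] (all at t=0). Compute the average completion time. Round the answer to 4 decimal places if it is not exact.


SJF order (ascending): [5, 10, 10, 15]
Completion times:
  Job 1: burst=5, C=5
  Job 2: burst=10, C=15
  Job 3: burst=10, C=25
  Job 4: burst=15, C=40
Average completion = 85/4 = 21.25

21.25


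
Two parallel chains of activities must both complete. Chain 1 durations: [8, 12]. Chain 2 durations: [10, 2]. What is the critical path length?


Path A total = 8 + 12 = 20
Path B total = 10 + 2 = 12
Critical path = longest path = max(20, 12) = 20

20


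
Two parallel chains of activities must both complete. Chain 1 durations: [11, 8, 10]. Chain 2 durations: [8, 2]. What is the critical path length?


Path A total = 11 + 8 + 10 = 29
Path B total = 8 + 2 = 10
Critical path = longest path = max(29, 10) = 29

29


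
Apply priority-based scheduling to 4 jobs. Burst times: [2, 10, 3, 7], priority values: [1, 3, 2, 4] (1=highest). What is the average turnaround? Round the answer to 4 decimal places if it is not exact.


Sort by priority (ascending = highest first):
Order: [(1, 2), (2, 3), (3, 10), (4, 7)]
Completion times:
  Priority 1, burst=2, C=2
  Priority 2, burst=3, C=5
  Priority 3, burst=10, C=15
  Priority 4, burst=7, C=22
Average turnaround = 44/4 = 11.0

11.0


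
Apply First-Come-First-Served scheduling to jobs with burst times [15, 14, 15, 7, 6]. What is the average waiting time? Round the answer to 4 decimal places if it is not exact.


FCFS order (as given): [15, 14, 15, 7, 6]
Waiting times:
  Job 1: wait = 0
  Job 2: wait = 15
  Job 3: wait = 29
  Job 4: wait = 44
  Job 5: wait = 51
Sum of waiting times = 139
Average waiting time = 139/5 = 27.8

27.8


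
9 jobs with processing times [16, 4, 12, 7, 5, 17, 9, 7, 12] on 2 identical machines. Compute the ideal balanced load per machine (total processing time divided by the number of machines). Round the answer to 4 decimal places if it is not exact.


Total processing time = 16 + 4 + 12 + 7 + 5 + 17 + 9 + 7 + 12 = 89
Number of machines = 2
Ideal balanced load = 89 / 2 = 44.5

44.5


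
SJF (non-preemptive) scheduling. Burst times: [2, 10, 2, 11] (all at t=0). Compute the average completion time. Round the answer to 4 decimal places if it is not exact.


SJF order (ascending): [2, 2, 10, 11]
Completion times:
  Job 1: burst=2, C=2
  Job 2: burst=2, C=4
  Job 3: burst=10, C=14
  Job 4: burst=11, C=25
Average completion = 45/4 = 11.25

11.25


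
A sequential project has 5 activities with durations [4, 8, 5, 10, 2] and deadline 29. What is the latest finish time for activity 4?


LF(activity 4) = deadline - sum of successor durations
Successors: activities 5 through 5 with durations [2]
Sum of successor durations = 2
LF = 29 - 2 = 27

27


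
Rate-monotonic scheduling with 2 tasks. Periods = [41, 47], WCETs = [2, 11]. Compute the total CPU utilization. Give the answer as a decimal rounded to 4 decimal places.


Compute individual utilizations (exact fractions):
  Task 1: C/T = 2/41 (approx. 0.0488)
  Task 2: C/T = 11/47 (approx. 0.234)
Total utilization U = 2/41 + 11/47 = 545/1927
Rounded to 4 decimal places: U = 0.2828
RM (Liu & Layland) bound for 2 tasks = 0.828427; compare with U = 545/1927 (approx. 0.282823)
U <= bound, so schedulable by RM sufficient condition.

0.2828


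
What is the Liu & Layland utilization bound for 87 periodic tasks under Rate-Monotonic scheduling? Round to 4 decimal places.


Compute 2^(1/87) = 1.0079990316
Subtract 1: 1.0079990316 - 1 = 0.0079990316
Multiply by n: 87 * 0.0079990316 = 0.6959157492
Round to 4 dp: 0.6959

0.6959


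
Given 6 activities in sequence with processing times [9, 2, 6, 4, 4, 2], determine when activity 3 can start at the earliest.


Activity 3 starts after activities 1 through 2 complete.
Predecessor durations: [9, 2]
ES = 9 + 2 = 11

11


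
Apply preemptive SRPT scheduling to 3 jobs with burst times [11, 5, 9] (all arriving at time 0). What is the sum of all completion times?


Since all jobs arrive at t=0, SRPT equals SPT ordering.
SPT order: [5, 9, 11]
Completion times:
  Job 1: p=5, C=5
  Job 2: p=9, C=14
  Job 3: p=11, C=25
Total completion time = 5 + 14 + 25 = 44

44


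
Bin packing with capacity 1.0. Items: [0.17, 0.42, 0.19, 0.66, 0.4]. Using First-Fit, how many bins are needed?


Place items sequentially using First-Fit:
  Item 0.17 -> new Bin 1
  Item 0.42 -> Bin 1 (now 0.59)
  Item 0.19 -> Bin 1 (now 0.78)
  Item 0.66 -> new Bin 2
  Item 0.4 -> new Bin 3
Total bins used = 3

3


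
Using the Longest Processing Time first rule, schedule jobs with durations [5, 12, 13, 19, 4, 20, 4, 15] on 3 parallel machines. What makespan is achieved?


Sort jobs in decreasing order (LPT): [20, 19, 15, 13, 12, 5, 4, 4]
Assign each job to the least loaded machine:
  Machine 1: jobs [20, 5, 4], load = 29
  Machine 2: jobs [19, 12], load = 31
  Machine 3: jobs [15, 13, 4], load = 32
Makespan = max load = 32

32


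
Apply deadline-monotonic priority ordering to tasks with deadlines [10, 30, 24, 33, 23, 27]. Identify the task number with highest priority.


Sort tasks by relative deadline (ascending):
  Task 1: deadline = 10
  Task 5: deadline = 23
  Task 3: deadline = 24
  Task 6: deadline = 27
  Task 2: deadline = 30
  Task 4: deadline = 33
Priority order (highest first): [1, 5, 3, 6, 2, 4]
Highest priority task = 1

1


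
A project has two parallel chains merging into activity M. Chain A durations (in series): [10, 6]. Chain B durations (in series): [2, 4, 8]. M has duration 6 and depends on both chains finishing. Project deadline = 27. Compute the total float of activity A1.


Forward pass: ES(A1) = sum of predecessors on chain A = 0
EF = ES + duration = 0 + 10 = 10
Backward pass: LF(M) = deadline = 27; LS(M) = 27 - 6 = 21
LF(A1) = LS(M) - sum(successors on chain A) = 21 - 6 = 15
LS = LF - duration = 15 - 10 = 5
Total float = LS - ES = 5 - 0 = 5

5


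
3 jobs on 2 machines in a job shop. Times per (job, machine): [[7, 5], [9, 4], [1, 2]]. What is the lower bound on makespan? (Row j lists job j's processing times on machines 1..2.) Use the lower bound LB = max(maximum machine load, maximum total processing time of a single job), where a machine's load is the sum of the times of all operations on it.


Machine loads:
  Machine 1: 7 + 9 + 1 = 17
  Machine 2: 5 + 4 + 2 = 11
Max machine load = 17
Job totals:
  Job 1: 12
  Job 2: 13
  Job 3: 3
Max job total = 13
Lower bound = max(17, 13) = 17

17


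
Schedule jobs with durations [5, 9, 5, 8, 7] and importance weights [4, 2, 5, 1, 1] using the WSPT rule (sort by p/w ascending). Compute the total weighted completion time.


Compute p/w ratios and sort ascending (WSPT): [(5, 5), (5, 4), (9, 2), (7, 1), (8, 1)]
Compute weighted completion times:
  Job (p=5,w=5): C=5, w*C=5*5=25
  Job (p=5,w=4): C=10, w*C=4*10=40
  Job (p=9,w=2): C=19, w*C=2*19=38
  Job (p=7,w=1): C=26, w*C=1*26=26
  Job (p=8,w=1): C=34, w*C=1*34=34
Total weighted completion time = 163

163


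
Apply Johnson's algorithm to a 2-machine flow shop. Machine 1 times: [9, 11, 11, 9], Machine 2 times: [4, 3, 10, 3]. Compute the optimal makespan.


Apply Johnson's rule:
  Group 1 (a <= b): []
  Group 2 (a > b): [(3, 11, 10), (1, 9, 4), (2, 11, 3), (4, 9, 3)]
Optimal job order: [3, 1, 2, 4]
Schedule:
  Job 3: M1 done at 11, M2 done at 21
  Job 1: M1 done at 20, M2 done at 25
  Job 2: M1 done at 31, M2 done at 34
  Job 4: M1 done at 40, M2 done at 43
Makespan = 43

43


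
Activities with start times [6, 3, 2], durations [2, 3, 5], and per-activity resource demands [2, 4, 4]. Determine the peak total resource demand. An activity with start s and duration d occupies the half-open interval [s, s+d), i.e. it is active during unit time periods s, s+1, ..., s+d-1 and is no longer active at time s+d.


Each activity i is active on [start_i, start_i + duration_i).
Compute total resource usage per time slot:
  t=0: active resources = [], total = 0
  t=1: active resources = [], total = 0
  t=2: active resources = [4], total = 4
  t=3: active resources = [4, 4], total = 8
  t=4: active resources = [4, 4], total = 8
  t=5: active resources = [4, 4], total = 8
  t=6: active resources = [2, 4], total = 6
  t=7: active resources = [2], total = 2
Peak resource demand = 8

8


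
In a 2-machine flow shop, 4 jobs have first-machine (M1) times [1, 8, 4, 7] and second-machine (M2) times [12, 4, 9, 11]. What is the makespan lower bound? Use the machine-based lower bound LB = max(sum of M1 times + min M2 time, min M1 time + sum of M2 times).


LB1 = sum(M1 times) + min(M2 times) = 20 + 4 = 24
LB2 = min(M1 times) + sum(M2 times) = 1 + 36 = 37
Lower bound = max(LB1, LB2) = max(24, 37) = 37

37


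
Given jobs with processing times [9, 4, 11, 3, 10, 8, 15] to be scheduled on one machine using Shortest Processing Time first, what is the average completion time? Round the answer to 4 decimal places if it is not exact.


Sort jobs by processing time (SPT order): [3, 4, 8, 9, 10, 11, 15]
Compute completion times sequentially:
  Job 1: processing = 3, completes at 3
  Job 2: processing = 4, completes at 7
  Job 3: processing = 8, completes at 15
  Job 4: processing = 9, completes at 24
  Job 5: processing = 10, completes at 34
  Job 6: processing = 11, completes at 45
  Job 7: processing = 15, completes at 60
Sum of completion times = 188
Average completion time = 188/7 = 26.8571

26.8571


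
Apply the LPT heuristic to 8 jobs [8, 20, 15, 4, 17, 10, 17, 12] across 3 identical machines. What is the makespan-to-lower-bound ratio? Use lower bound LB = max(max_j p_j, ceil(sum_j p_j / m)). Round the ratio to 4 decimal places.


LPT order: [20, 17, 17, 15, 12, 10, 8, 4]
Machine loads after assignment: [34, 32, 37]
LPT makespan = 37
Lower bound = max(max_job, ceil(total/3)) = max(20, 35) = 35
Ratio = 37 / 35 = 1.0571

1.0571


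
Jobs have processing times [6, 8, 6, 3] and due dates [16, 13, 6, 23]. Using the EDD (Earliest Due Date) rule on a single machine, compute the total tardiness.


Sort by due date (EDD order): [(6, 6), (8, 13), (6, 16), (3, 23)]
Compute completion times and tardiness:
  Job 1: p=6, d=6, C=6, tardiness=max(0,6-6)=0
  Job 2: p=8, d=13, C=14, tardiness=max(0,14-13)=1
  Job 3: p=6, d=16, C=20, tardiness=max(0,20-16)=4
  Job 4: p=3, d=23, C=23, tardiness=max(0,23-23)=0
Total tardiness = 5

5


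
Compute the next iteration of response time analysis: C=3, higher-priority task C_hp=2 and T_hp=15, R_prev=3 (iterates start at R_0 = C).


R_next = C + ceil(R_prev / T_hp) * C_hp
ceil(3 / 15) = ceil(0.2) = 1
Interference = 1 * 2 = 2
R_next = 3 + 2 = 5

5


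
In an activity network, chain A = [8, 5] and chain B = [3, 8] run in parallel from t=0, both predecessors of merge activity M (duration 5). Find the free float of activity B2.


ES(B2) = sum of predecessors on chain B = 3
EF(B2) = ES + duration = 3 + 8 = 11
Successor of B2 is M. ES(M) = max(sum(A), sum(B)) = max(13, 11) = 13
Free float = ES(successor) - EF(current) = 13 - 11 = 2

2


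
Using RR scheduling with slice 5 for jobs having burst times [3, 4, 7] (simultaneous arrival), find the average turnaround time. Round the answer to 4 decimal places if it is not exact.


Time quantum = 5
Execution trace:
  J1 runs 3 units, time = 3
  J2 runs 4 units, time = 7
  J3 runs 5 units, time = 12
  J3 runs 2 units, time = 14
Finish times: [3, 7, 14]
Average turnaround = 24/3 = 8.0

8.0


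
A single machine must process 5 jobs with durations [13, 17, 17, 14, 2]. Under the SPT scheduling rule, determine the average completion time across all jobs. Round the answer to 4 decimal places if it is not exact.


Sort jobs by processing time (SPT order): [2, 13, 14, 17, 17]
Compute completion times sequentially:
  Job 1: processing = 2, completes at 2
  Job 2: processing = 13, completes at 15
  Job 3: processing = 14, completes at 29
  Job 4: processing = 17, completes at 46
  Job 5: processing = 17, completes at 63
Sum of completion times = 155
Average completion time = 155/5 = 31.0

31.0


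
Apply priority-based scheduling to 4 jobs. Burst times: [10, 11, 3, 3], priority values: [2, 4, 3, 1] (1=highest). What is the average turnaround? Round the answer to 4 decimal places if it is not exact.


Sort by priority (ascending = highest first):
Order: [(1, 3), (2, 10), (3, 3), (4, 11)]
Completion times:
  Priority 1, burst=3, C=3
  Priority 2, burst=10, C=13
  Priority 3, burst=3, C=16
  Priority 4, burst=11, C=27
Average turnaround = 59/4 = 14.75

14.75


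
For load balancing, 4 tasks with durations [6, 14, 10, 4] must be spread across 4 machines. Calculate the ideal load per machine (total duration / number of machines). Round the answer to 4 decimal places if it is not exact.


Total processing time = 6 + 14 + 10 + 4 = 34
Number of machines = 4
Ideal balanced load = 34 / 4 = 8.5

8.5


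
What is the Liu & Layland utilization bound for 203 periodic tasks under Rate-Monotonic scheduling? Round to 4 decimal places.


Compute 2^(1/203) = 1.0034203542
Subtract 1: 1.0034203542 - 1 = 0.0034203542
Multiply by n: 203 * 0.0034203542 = 0.6943319026
Round to 4 dp: 0.6943

0.6943


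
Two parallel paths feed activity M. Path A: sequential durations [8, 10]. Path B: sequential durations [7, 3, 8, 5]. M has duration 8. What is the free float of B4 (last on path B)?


ES(B4) = sum of predecessors on chain B = 18
EF(B4) = ES + duration = 18 + 5 = 23
Successor of B4 is M. ES(M) = max(sum(A), sum(B)) = max(18, 23) = 23
Free float = ES(successor) - EF(current) = 23 - 23 = 0

0


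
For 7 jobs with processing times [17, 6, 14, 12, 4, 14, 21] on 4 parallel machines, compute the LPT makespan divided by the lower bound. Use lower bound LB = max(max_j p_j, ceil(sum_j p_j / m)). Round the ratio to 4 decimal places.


LPT order: [21, 17, 14, 14, 12, 6, 4]
Machine loads after assignment: [21, 21, 26, 20]
LPT makespan = 26
Lower bound = max(max_job, ceil(total/4)) = max(21, 22) = 22
Ratio = 26 / 22 = 1.1818

1.1818


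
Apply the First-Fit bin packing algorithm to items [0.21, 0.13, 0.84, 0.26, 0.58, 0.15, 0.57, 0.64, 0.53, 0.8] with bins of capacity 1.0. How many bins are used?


Place items sequentially using First-Fit:
  Item 0.21 -> new Bin 1
  Item 0.13 -> Bin 1 (now 0.34)
  Item 0.84 -> new Bin 2
  Item 0.26 -> Bin 1 (now 0.6)
  Item 0.58 -> new Bin 3
  Item 0.15 -> Bin 1 (now 0.75)
  Item 0.57 -> new Bin 4
  Item 0.64 -> new Bin 5
  Item 0.53 -> new Bin 6
  Item 0.8 -> new Bin 7
Total bins used = 7

7


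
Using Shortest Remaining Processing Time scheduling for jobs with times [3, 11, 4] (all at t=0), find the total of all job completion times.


Since all jobs arrive at t=0, SRPT equals SPT ordering.
SPT order: [3, 4, 11]
Completion times:
  Job 1: p=3, C=3
  Job 2: p=4, C=7
  Job 3: p=11, C=18
Total completion time = 3 + 7 + 18 = 28

28


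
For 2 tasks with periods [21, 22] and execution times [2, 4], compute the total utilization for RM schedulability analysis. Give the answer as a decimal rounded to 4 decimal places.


Compute individual utilizations (exact fractions):
  Task 1: C/T = 2/21 (approx. 0.0952)
  Task 2: C/T = 4/22 = 2/11 (approx. 0.1818)
Total utilization U = 2/21 + 2/11 = 64/231
Rounded to 4 decimal places: U = 0.2771
RM (Liu & Layland) bound for 2 tasks = 0.828427; compare with U = 64/231 (approx. 0.277056)
U <= bound, so schedulable by RM sufficient condition.

0.2771


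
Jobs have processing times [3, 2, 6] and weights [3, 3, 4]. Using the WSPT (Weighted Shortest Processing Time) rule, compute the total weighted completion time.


Compute p/w ratios and sort ascending (WSPT): [(2, 3), (3, 3), (6, 4)]
Compute weighted completion times:
  Job (p=2,w=3): C=2, w*C=3*2=6
  Job (p=3,w=3): C=5, w*C=3*5=15
  Job (p=6,w=4): C=11, w*C=4*11=44
Total weighted completion time = 65

65


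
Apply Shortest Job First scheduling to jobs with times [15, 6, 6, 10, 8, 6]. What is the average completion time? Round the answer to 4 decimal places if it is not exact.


SJF order (ascending): [6, 6, 6, 8, 10, 15]
Completion times:
  Job 1: burst=6, C=6
  Job 2: burst=6, C=12
  Job 3: burst=6, C=18
  Job 4: burst=8, C=26
  Job 5: burst=10, C=36
  Job 6: burst=15, C=51
Average completion = 149/6 = 24.8333

24.8333


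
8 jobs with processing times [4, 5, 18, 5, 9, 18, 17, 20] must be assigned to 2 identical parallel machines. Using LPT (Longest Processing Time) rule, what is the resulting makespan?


Sort jobs in decreasing order (LPT): [20, 18, 18, 17, 9, 5, 5, 4]
Assign each job to the least loaded machine:
  Machine 1: jobs [20, 17, 5, 5], load = 47
  Machine 2: jobs [18, 18, 9, 4], load = 49
Makespan = max load = 49

49


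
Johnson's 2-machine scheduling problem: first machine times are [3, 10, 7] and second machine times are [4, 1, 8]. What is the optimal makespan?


Apply Johnson's rule:
  Group 1 (a <= b): [(1, 3, 4), (3, 7, 8)]
  Group 2 (a > b): [(2, 10, 1)]
Optimal job order: [1, 3, 2]
Schedule:
  Job 1: M1 done at 3, M2 done at 7
  Job 3: M1 done at 10, M2 done at 18
  Job 2: M1 done at 20, M2 done at 21
Makespan = 21

21


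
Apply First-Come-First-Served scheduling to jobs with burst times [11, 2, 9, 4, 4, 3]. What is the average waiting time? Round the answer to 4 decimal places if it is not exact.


FCFS order (as given): [11, 2, 9, 4, 4, 3]
Waiting times:
  Job 1: wait = 0
  Job 2: wait = 11
  Job 3: wait = 13
  Job 4: wait = 22
  Job 5: wait = 26
  Job 6: wait = 30
Sum of waiting times = 102
Average waiting time = 102/6 = 17.0

17.0


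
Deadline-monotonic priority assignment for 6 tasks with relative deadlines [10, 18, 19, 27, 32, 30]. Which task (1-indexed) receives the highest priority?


Sort tasks by relative deadline (ascending):
  Task 1: deadline = 10
  Task 2: deadline = 18
  Task 3: deadline = 19
  Task 4: deadline = 27
  Task 6: deadline = 30
  Task 5: deadline = 32
Priority order (highest first): [1, 2, 3, 4, 6, 5]
Highest priority task = 1

1


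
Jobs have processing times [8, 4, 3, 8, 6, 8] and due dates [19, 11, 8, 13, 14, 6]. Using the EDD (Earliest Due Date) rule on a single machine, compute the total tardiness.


Sort by due date (EDD order): [(8, 6), (3, 8), (4, 11), (8, 13), (6, 14), (8, 19)]
Compute completion times and tardiness:
  Job 1: p=8, d=6, C=8, tardiness=max(0,8-6)=2
  Job 2: p=3, d=8, C=11, tardiness=max(0,11-8)=3
  Job 3: p=4, d=11, C=15, tardiness=max(0,15-11)=4
  Job 4: p=8, d=13, C=23, tardiness=max(0,23-13)=10
  Job 5: p=6, d=14, C=29, tardiness=max(0,29-14)=15
  Job 6: p=8, d=19, C=37, tardiness=max(0,37-19)=18
Total tardiness = 52

52


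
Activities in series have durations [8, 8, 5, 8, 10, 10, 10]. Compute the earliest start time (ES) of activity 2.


Activity 2 starts after activities 1 through 1 complete.
Predecessor durations: [8]
ES = 8 = 8

8


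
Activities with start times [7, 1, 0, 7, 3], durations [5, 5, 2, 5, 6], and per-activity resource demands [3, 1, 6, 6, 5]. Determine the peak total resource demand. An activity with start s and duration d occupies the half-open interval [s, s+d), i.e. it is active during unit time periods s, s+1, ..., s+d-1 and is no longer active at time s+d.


Each activity i is active on [start_i, start_i + duration_i).
Compute total resource usage per time slot:
  t=0: active resources = [6], total = 6
  t=1: active resources = [1, 6], total = 7
  t=2: active resources = [1], total = 1
  t=3: active resources = [1, 5], total = 6
  t=4: active resources = [1, 5], total = 6
  t=5: active resources = [1, 5], total = 6
  t=6: active resources = [5], total = 5
  t=7: active resources = [3, 6, 5], total = 14
  t=8: active resources = [3, 6, 5], total = 14
  t=9: active resources = [3, 6], total = 9
  t=10: active resources = [3, 6], total = 9
  t=11: active resources = [3, 6], total = 9
Peak resource demand = 14

14


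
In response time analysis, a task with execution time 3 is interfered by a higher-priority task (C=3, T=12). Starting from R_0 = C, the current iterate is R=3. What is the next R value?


R_next = C + ceil(R_prev / T_hp) * C_hp
ceil(3 / 12) = ceil(0.25) = 1
Interference = 1 * 3 = 3
R_next = 3 + 3 = 6

6


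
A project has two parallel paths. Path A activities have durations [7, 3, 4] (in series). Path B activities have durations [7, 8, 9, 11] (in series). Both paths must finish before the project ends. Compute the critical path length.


Path A total = 7 + 3 + 4 = 14
Path B total = 7 + 8 + 9 + 11 = 35
Critical path = longest path = max(14, 35) = 35

35


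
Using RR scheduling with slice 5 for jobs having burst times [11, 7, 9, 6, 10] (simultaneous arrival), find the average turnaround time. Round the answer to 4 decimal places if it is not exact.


Time quantum = 5
Execution trace:
  J1 runs 5 units, time = 5
  J2 runs 5 units, time = 10
  J3 runs 5 units, time = 15
  J4 runs 5 units, time = 20
  J5 runs 5 units, time = 25
  J1 runs 5 units, time = 30
  J2 runs 2 units, time = 32
  J3 runs 4 units, time = 36
  J4 runs 1 units, time = 37
  J5 runs 5 units, time = 42
  J1 runs 1 units, time = 43
Finish times: [43, 32, 36, 37, 42]
Average turnaround = 190/5 = 38.0

38.0


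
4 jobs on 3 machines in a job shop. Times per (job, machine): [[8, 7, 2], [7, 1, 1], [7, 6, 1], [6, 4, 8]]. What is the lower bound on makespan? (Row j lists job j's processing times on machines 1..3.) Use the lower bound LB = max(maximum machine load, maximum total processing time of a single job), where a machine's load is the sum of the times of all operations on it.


Machine loads:
  Machine 1: 8 + 7 + 7 + 6 = 28
  Machine 2: 7 + 1 + 6 + 4 = 18
  Machine 3: 2 + 1 + 1 + 8 = 12
Max machine load = 28
Job totals:
  Job 1: 17
  Job 2: 9
  Job 3: 14
  Job 4: 18
Max job total = 18
Lower bound = max(28, 18) = 28

28


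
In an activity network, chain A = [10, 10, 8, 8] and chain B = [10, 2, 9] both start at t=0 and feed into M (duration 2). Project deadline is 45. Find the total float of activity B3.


Forward pass: ES(B3) = sum of predecessors on chain B = 12
EF = ES + duration = 12 + 9 = 21
Backward pass: LF(M) = deadline = 45; LS(M) = 45 - 2 = 43
LF(B3) = LS(M) - sum(successors on chain B) = 43 - 0 = 43
LS = LF - duration = 43 - 9 = 34
Total float = LS - ES = 34 - 12 = 22

22


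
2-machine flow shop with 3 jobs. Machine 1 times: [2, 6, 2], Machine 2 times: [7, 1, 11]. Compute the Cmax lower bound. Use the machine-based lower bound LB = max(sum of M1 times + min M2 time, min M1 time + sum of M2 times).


LB1 = sum(M1 times) + min(M2 times) = 10 + 1 = 11
LB2 = min(M1 times) + sum(M2 times) = 2 + 19 = 21
Lower bound = max(LB1, LB2) = max(11, 21) = 21

21


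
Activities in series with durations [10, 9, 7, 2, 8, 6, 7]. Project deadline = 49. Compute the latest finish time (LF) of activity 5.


LF(activity 5) = deadline - sum of successor durations
Successors: activities 6 through 7 with durations [6, 7]
Sum of successor durations = 13
LF = 49 - 13 = 36

36


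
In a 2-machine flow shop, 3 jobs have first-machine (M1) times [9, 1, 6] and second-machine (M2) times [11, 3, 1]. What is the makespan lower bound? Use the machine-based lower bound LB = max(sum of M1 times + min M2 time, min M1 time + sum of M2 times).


LB1 = sum(M1 times) + min(M2 times) = 16 + 1 = 17
LB2 = min(M1 times) + sum(M2 times) = 1 + 15 = 16
Lower bound = max(LB1, LB2) = max(17, 16) = 17

17


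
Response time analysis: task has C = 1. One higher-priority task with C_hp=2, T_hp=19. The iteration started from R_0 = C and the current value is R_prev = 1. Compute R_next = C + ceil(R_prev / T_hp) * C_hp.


R_next = C + ceil(R_prev / T_hp) * C_hp
ceil(1 / 19) = ceil(0.0526) = 1
Interference = 1 * 2 = 2
R_next = 1 + 2 = 3

3


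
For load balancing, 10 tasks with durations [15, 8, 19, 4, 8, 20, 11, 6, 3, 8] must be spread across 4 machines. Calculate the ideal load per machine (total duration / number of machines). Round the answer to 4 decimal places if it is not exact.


Total processing time = 15 + 8 + 19 + 4 + 8 + 20 + 11 + 6 + 3 + 8 = 102
Number of machines = 4
Ideal balanced load = 102 / 4 = 25.5

25.5


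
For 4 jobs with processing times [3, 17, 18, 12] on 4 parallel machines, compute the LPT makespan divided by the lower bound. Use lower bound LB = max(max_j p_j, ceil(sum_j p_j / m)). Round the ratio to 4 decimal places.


LPT order: [18, 17, 12, 3]
Machine loads after assignment: [18, 17, 12, 3]
LPT makespan = 18
Lower bound = max(max_job, ceil(total/4)) = max(18, 13) = 18
Ratio = 18 / 18 = 1.0

1.0


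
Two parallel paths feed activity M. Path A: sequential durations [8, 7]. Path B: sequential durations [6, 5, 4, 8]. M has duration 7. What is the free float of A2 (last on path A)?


ES(A2) = sum of predecessors on chain A = 8
EF(A2) = ES + duration = 8 + 7 = 15
Successor of A2 is M. ES(M) = max(sum(A), sum(B)) = max(15, 23) = 23
Free float = ES(successor) - EF(current) = 23 - 15 = 8

8


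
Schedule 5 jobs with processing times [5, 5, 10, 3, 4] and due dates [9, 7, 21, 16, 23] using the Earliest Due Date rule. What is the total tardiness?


Sort by due date (EDD order): [(5, 7), (5, 9), (3, 16), (10, 21), (4, 23)]
Compute completion times and tardiness:
  Job 1: p=5, d=7, C=5, tardiness=max(0,5-7)=0
  Job 2: p=5, d=9, C=10, tardiness=max(0,10-9)=1
  Job 3: p=3, d=16, C=13, tardiness=max(0,13-16)=0
  Job 4: p=10, d=21, C=23, tardiness=max(0,23-21)=2
  Job 5: p=4, d=23, C=27, tardiness=max(0,27-23)=4
Total tardiness = 7

7


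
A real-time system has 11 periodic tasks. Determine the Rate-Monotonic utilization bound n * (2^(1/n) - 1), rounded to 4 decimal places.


Compute 2^(1/11) = 1.0650410894
Subtract 1: 1.0650410894 - 1 = 0.0650410894
Multiply by n: 11 * 0.0650410894 = 0.7154519834
Round to 4 dp: 0.7155

0.7155


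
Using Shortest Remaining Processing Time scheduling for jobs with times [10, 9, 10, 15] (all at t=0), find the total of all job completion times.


Since all jobs arrive at t=0, SRPT equals SPT ordering.
SPT order: [9, 10, 10, 15]
Completion times:
  Job 1: p=9, C=9
  Job 2: p=10, C=19
  Job 3: p=10, C=29
  Job 4: p=15, C=44
Total completion time = 9 + 19 + 29 + 44 = 101

101


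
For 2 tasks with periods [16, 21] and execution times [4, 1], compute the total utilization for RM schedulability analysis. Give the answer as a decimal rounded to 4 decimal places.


Compute individual utilizations (exact fractions):
  Task 1: C/T = 4/16 = 1/4 (approx. 0.25)
  Task 2: C/T = 1/21 (approx. 0.0476)
Total utilization U = 1/4 + 1/21 = 25/84
Rounded to 4 decimal places: U = 0.2976
RM (Liu & Layland) bound for 2 tasks = 0.828427; compare with U = 25/84 (approx. 0.297619)
U <= bound, so schedulable by RM sufficient condition.

0.2976


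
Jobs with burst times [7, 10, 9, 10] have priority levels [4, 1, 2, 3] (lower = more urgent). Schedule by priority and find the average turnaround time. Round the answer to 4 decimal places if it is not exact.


Sort by priority (ascending = highest first):
Order: [(1, 10), (2, 9), (3, 10), (4, 7)]
Completion times:
  Priority 1, burst=10, C=10
  Priority 2, burst=9, C=19
  Priority 3, burst=10, C=29
  Priority 4, burst=7, C=36
Average turnaround = 94/4 = 23.5

23.5


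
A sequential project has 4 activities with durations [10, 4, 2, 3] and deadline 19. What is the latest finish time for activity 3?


LF(activity 3) = deadline - sum of successor durations
Successors: activities 4 through 4 with durations [3]
Sum of successor durations = 3
LF = 19 - 3 = 16

16


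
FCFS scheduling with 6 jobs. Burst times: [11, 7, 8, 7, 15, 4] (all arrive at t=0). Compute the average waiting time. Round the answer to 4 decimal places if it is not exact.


FCFS order (as given): [11, 7, 8, 7, 15, 4]
Waiting times:
  Job 1: wait = 0
  Job 2: wait = 11
  Job 3: wait = 18
  Job 4: wait = 26
  Job 5: wait = 33
  Job 6: wait = 48
Sum of waiting times = 136
Average waiting time = 136/6 = 22.6667

22.6667


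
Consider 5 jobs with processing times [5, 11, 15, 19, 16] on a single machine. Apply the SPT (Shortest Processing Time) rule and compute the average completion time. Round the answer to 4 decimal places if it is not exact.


Sort jobs by processing time (SPT order): [5, 11, 15, 16, 19]
Compute completion times sequentially:
  Job 1: processing = 5, completes at 5
  Job 2: processing = 11, completes at 16
  Job 3: processing = 15, completes at 31
  Job 4: processing = 16, completes at 47
  Job 5: processing = 19, completes at 66
Sum of completion times = 165
Average completion time = 165/5 = 33.0

33.0


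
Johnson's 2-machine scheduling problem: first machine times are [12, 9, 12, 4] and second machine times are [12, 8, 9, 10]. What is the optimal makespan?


Apply Johnson's rule:
  Group 1 (a <= b): [(4, 4, 10), (1, 12, 12)]
  Group 2 (a > b): [(3, 12, 9), (2, 9, 8)]
Optimal job order: [4, 1, 3, 2]
Schedule:
  Job 4: M1 done at 4, M2 done at 14
  Job 1: M1 done at 16, M2 done at 28
  Job 3: M1 done at 28, M2 done at 37
  Job 2: M1 done at 37, M2 done at 45
Makespan = 45

45


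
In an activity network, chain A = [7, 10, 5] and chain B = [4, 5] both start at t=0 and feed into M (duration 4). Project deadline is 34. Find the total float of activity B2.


Forward pass: ES(B2) = sum of predecessors on chain B = 4
EF = ES + duration = 4 + 5 = 9
Backward pass: LF(M) = deadline = 34; LS(M) = 34 - 4 = 30
LF(B2) = LS(M) - sum(successors on chain B) = 30 - 0 = 30
LS = LF - duration = 30 - 5 = 25
Total float = LS - ES = 25 - 4 = 21

21


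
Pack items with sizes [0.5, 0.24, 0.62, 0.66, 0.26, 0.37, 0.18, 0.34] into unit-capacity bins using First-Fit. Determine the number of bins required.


Place items sequentially using First-Fit:
  Item 0.5 -> new Bin 1
  Item 0.24 -> Bin 1 (now 0.74)
  Item 0.62 -> new Bin 2
  Item 0.66 -> new Bin 3
  Item 0.26 -> Bin 1 (now 1.0)
  Item 0.37 -> Bin 2 (now 0.99)
  Item 0.18 -> Bin 3 (now 0.84)
  Item 0.34 -> new Bin 4
Total bins used = 4

4


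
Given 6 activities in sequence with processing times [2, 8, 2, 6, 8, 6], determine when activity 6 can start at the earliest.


Activity 6 starts after activities 1 through 5 complete.
Predecessor durations: [2, 8, 2, 6, 8]
ES = 2 + 8 + 2 + 6 + 8 = 26

26


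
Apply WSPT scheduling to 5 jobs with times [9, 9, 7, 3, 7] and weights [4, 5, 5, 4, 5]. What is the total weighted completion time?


Compute p/w ratios and sort ascending (WSPT): [(3, 4), (7, 5), (7, 5), (9, 5), (9, 4)]
Compute weighted completion times:
  Job (p=3,w=4): C=3, w*C=4*3=12
  Job (p=7,w=5): C=10, w*C=5*10=50
  Job (p=7,w=5): C=17, w*C=5*17=85
  Job (p=9,w=5): C=26, w*C=5*26=130
  Job (p=9,w=4): C=35, w*C=4*35=140
Total weighted completion time = 417

417


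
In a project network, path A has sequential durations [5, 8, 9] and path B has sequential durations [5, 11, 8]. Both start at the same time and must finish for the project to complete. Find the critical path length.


Path A total = 5 + 8 + 9 = 22
Path B total = 5 + 11 + 8 = 24
Critical path = longest path = max(22, 24) = 24

24


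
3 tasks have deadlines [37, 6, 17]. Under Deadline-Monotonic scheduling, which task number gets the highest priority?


Sort tasks by relative deadline (ascending):
  Task 2: deadline = 6
  Task 3: deadline = 17
  Task 1: deadline = 37
Priority order (highest first): [2, 3, 1]
Highest priority task = 2

2


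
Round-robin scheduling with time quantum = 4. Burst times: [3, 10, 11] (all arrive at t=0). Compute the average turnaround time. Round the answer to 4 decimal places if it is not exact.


Time quantum = 4
Execution trace:
  J1 runs 3 units, time = 3
  J2 runs 4 units, time = 7
  J3 runs 4 units, time = 11
  J2 runs 4 units, time = 15
  J3 runs 4 units, time = 19
  J2 runs 2 units, time = 21
  J3 runs 3 units, time = 24
Finish times: [3, 21, 24]
Average turnaround = 48/3 = 16.0

16.0


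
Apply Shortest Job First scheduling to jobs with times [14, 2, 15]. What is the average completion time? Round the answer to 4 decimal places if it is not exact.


SJF order (ascending): [2, 14, 15]
Completion times:
  Job 1: burst=2, C=2
  Job 2: burst=14, C=16
  Job 3: burst=15, C=31
Average completion = 49/3 = 16.3333

16.3333


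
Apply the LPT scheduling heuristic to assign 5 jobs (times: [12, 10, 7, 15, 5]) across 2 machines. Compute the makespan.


Sort jobs in decreasing order (LPT): [15, 12, 10, 7, 5]
Assign each job to the least loaded machine:
  Machine 1: jobs [15, 7, 5], load = 27
  Machine 2: jobs [12, 10], load = 22
Makespan = max load = 27

27


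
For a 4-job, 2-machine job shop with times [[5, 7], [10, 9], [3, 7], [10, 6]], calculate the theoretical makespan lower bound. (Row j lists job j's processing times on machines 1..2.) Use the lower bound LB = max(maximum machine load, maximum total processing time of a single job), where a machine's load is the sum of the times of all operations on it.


Machine loads:
  Machine 1: 5 + 10 + 3 + 10 = 28
  Machine 2: 7 + 9 + 7 + 6 = 29
Max machine load = 29
Job totals:
  Job 1: 12
  Job 2: 19
  Job 3: 10
  Job 4: 16
Max job total = 19
Lower bound = max(29, 19) = 29

29


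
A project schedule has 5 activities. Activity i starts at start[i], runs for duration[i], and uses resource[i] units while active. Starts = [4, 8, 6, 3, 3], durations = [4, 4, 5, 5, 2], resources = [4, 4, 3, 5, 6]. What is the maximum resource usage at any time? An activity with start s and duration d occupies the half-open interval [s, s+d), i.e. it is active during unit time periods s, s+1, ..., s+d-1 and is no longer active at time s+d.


Each activity i is active on [start_i, start_i + duration_i).
Compute total resource usage per time slot:
  t=0: active resources = [], total = 0
  t=1: active resources = [], total = 0
  t=2: active resources = [], total = 0
  t=3: active resources = [5, 6], total = 11
  t=4: active resources = [4, 5, 6], total = 15
  t=5: active resources = [4, 5], total = 9
  t=6: active resources = [4, 3, 5], total = 12
  t=7: active resources = [4, 3, 5], total = 12
  t=8: active resources = [4, 3], total = 7
  t=9: active resources = [4, 3], total = 7
  t=10: active resources = [4, 3], total = 7
  t=11: active resources = [4], total = 4
Peak resource demand = 15

15


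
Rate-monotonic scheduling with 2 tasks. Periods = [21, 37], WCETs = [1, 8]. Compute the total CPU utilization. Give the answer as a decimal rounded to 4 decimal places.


Compute individual utilizations (exact fractions):
  Task 1: C/T = 1/21 (approx. 0.0476)
  Task 2: C/T = 8/37 (approx. 0.2162)
Total utilization U = 1/21 + 8/37 = 205/777
Rounded to 4 decimal places: U = 0.2638
RM (Liu & Layland) bound for 2 tasks = 0.828427; compare with U = 205/777 (approx. 0.263835)
U <= bound, so schedulable by RM sufficient condition.

0.2638


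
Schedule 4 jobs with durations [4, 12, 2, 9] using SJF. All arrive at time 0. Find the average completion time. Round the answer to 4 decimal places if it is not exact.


SJF order (ascending): [2, 4, 9, 12]
Completion times:
  Job 1: burst=2, C=2
  Job 2: burst=4, C=6
  Job 3: burst=9, C=15
  Job 4: burst=12, C=27
Average completion = 50/4 = 12.5

12.5


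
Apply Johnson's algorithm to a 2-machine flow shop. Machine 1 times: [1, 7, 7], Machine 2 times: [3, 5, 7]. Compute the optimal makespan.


Apply Johnson's rule:
  Group 1 (a <= b): [(1, 1, 3), (3, 7, 7)]
  Group 2 (a > b): [(2, 7, 5)]
Optimal job order: [1, 3, 2]
Schedule:
  Job 1: M1 done at 1, M2 done at 4
  Job 3: M1 done at 8, M2 done at 15
  Job 2: M1 done at 15, M2 done at 20
Makespan = 20

20


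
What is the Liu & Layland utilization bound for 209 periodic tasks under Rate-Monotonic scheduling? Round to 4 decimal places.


Compute 2^(1/209) = 1.0033219993
Subtract 1: 1.0033219993 - 1 = 0.0033219993
Multiply by n: 209 * 0.0033219993 = 0.6942978537
Round to 4 dp: 0.6943

0.6943


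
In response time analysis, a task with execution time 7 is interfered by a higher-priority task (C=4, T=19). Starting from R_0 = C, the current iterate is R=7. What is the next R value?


R_next = C + ceil(R_prev / T_hp) * C_hp
ceil(7 / 19) = ceil(0.3684) = 1
Interference = 1 * 4 = 4
R_next = 7 + 4 = 11

11


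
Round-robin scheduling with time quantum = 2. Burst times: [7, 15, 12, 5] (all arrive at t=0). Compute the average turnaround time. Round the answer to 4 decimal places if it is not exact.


Time quantum = 2
Execution trace:
  J1 runs 2 units, time = 2
  J2 runs 2 units, time = 4
  J3 runs 2 units, time = 6
  J4 runs 2 units, time = 8
  J1 runs 2 units, time = 10
  J2 runs 2 units, time = 12
  J3 runs 2 units, time = 14
  J4 runs 2 units, time = 16
  J1 runs 2 units, time = 18
  J2 runs 2 units, time = 20
  J3 runs 2 units, time = 22
  J4 runs 1 units, time = 23
  J1 runs 1 units, time = 24
  J2 runs 2 units, time = 26
  J3 runs 2 units, time = 28
  J2 runs 2 units, time = 30
  J3 runs 2 units, time = 32
  J2 runs 2 units, time = 34
  J3 runs 2 units, time = 36
  J2 runs 2 units, time = 38
  J2 runs 1 units, time = 39
Finish times: [24, 39, 36, 23]
Average turnaround = 122/4 = 30.5

30.5


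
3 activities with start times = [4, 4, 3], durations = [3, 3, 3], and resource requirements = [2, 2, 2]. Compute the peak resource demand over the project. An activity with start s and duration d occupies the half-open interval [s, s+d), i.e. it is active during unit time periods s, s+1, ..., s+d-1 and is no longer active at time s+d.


Each activity i is active on [start_i, start_i + duration_i).
Compute total resource usage per time slot:
  t=0: active resources = [], total = 0
  t=1: active resources = [], total = 0
  t=2: active resources = [], total = 0
  t=3: active resources = [2], total = 2
  t=4: active resources = [2, 2, 2], total = 6
  t=5: active resources = [2, 2, 2], total = 6
  t=6: active resources = [2, 2], total = 4
Peak resource demand = 6

6


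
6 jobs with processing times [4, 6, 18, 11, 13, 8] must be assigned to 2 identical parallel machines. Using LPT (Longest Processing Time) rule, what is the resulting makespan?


Sort jobs in decreasing order (LPT): [18, 13, 11, 8, 6, 4]
Assign each job to the least loaded machine:
  Machine 1: jobs [18, 8, 4], load = 30
  Machine 2: jobs [13, 11, 6], load = 30
Makespan = max load = 30

30


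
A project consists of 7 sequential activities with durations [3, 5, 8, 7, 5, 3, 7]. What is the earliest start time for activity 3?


Activity 3 starts after activities 1 through 2 complete.
Predecessor durations: [3, 5]
ES = 3 + 5 = 8

8


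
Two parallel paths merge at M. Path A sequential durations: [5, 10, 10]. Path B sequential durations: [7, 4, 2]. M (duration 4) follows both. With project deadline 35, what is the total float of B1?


Forward pass: ES(B1) = sum of predecessors on chain B = 0
EF = ES + duration = 0 + 7 = 7
Backward pass: LF(M) = deadline = 35; LS(M) = 35 - 4 = 31
LF(B1) = LS(M) - sum(successors on chain B) = 31 - 6 = 25
LS = LF - duration = 25 - 7 = 18
Total float = LS - ES = 18 - 0 = 18

18


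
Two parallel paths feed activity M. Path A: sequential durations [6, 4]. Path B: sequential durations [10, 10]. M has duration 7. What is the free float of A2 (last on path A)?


ES(A2) = sum of predecessors on chain A = 6
EF(A2) = ES + duration = 6 + 4 = 10
Successor of A2 is M. ES(M) = max(sum(A), sum(B)) = max(10, 20) = 20
Free float = ES(successor) - EF(current) = 20 - 10 = 10

10


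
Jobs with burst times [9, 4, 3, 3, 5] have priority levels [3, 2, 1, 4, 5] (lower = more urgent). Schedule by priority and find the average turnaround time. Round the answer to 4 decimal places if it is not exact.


Sort by priority (ascending = highest first):
Order: [(1, 3), (2, 4), (3, 9), (4, 3), (5, 5)]
Completion times:
  Priority 1, burst=3, C=3
  Priority 2, burst=4, C=7
  Priority 3, burst=9, C=16
  Priority 4, burst=3, C=19
  Priority 5, burst=5, C=24
Average turnaround = 69/5 = 13.8

13.8
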